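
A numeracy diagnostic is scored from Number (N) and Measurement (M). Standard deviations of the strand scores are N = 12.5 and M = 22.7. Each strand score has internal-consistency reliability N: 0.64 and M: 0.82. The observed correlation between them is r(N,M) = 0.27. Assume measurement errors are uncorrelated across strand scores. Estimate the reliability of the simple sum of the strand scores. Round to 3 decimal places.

0.819

Var(N+M) = 12.5² + 22.7² + 2·[12.5·22.7·0.27] = 671.54 + 153.225 = 824.765.
Because errors are independent across components, Cov(Tᵢ,Tⱼ) = Cov(Xᵢ,Xⱼ); the off-diagonal part of the true-score variance is the same as above.
True-score variance = [12.5²·0.64 + 22.7²·0.82] + 153.225 = 522.538 + 153.225 = 675.763.
Reliability = 675.763 / 824.765 = 0.819.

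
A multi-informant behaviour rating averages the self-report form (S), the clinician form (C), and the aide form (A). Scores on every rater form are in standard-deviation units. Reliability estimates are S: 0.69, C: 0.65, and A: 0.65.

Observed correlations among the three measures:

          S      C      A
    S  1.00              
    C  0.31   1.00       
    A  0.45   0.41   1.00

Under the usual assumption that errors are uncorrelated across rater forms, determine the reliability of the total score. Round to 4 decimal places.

0.8109

Var(S+C+A) = 3 + 2·[0.31 + 0.45 + 0.41] = 3 + 2.34 = 5.34.
Under uncorrelated errors the observed covariances equal the true-score covariances, so only the own-variance terms attenuate.
True-score variance = [0.69 + 0.65 + 0.65] + 2.34 = 1.99 + 2.34 = 4.33.
Reliability = 4.33 / 5.34 = 0.8109.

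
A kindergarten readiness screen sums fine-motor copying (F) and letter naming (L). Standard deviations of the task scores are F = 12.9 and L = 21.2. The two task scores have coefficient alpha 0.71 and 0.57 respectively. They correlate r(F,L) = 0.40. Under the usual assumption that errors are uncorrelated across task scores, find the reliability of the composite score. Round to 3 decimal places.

0.711

Var(F+L) = 12.9² + 21.2² + 2·[12.9·21.2·0.40] = 615.85 + 218.784 = 834.634.
Because errors are independent across components, Cov(Tᵢ,Tⱼ) = Cov(Xᵢ,Xⱼ); the off-diagonal part of the true-score variance is the same as above.
True-score variance = [12.9²·0.71 + 21.2²·0.57] + 218.784 = 374.332 + 218.784 = 593.116.
Reliability = 593.116 / 834.634 = 0.711.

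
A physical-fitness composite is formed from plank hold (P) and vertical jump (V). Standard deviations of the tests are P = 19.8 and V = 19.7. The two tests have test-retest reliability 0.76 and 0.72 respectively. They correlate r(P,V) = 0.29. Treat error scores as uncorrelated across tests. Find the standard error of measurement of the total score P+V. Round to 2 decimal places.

14.24

Var(total) = 780.13 + 226.235 = 1006.36.
True-score variance = 577.375 + 226.235 = 803.61, so reliability = 0.7985.
Error variance = 1006.36 − 803.61 = 202.755; SEM = √202.755 = 14.24.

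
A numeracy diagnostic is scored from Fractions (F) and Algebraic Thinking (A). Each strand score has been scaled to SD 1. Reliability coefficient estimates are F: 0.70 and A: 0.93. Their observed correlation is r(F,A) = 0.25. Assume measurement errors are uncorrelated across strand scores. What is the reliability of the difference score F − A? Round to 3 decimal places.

0.753

Var(F−A) = 1 + 1 − 2·0.25 = 2 − 0.5 = 1.5.
With uncorrelated errors the cross-covariances are all true-score covariance, so they carry over unchanged; only the diagonal terms shrink to ρᵢσᵢ².
True-score variance = [0.70 + 0.93] − 0.5 = 1.63 − 0.5 = 1.13.
Reliability = 1.13 / 1.5 = 0.753.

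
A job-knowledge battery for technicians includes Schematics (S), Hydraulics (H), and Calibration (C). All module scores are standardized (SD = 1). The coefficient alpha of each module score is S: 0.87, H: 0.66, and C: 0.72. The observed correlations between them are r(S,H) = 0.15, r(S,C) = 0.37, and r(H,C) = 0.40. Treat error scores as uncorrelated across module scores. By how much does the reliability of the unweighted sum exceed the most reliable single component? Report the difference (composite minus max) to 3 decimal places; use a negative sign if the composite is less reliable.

-0.025

Var(sum) = 3 + 1.84 = 4.84; true-score variance = 2.25 + 1.84 = 4.09; composite reliability = 0.8450.
Max component reliability = 0.8700.
Difference = 0.8450 − 0.8700 = -0.025.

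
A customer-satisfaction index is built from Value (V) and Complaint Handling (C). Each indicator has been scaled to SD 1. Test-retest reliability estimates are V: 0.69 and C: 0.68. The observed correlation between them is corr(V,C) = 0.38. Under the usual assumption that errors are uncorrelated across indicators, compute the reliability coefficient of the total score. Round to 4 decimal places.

Var(V+C) = 2 + 2·[0.38] = 2 + 0.76 = 2.76.
With uncorrelated errors the cross-covariances are all true-score covariance, so they carry over unchanged; only the diagonal terms shrink to ρᵢσᵢ².
True-score variance = [0.69 + 0.68] + 0.76 = 1.37 + 0.76 = 2.13.
Reliability = 2.13 / 2.76 = 0.7717.

0.7717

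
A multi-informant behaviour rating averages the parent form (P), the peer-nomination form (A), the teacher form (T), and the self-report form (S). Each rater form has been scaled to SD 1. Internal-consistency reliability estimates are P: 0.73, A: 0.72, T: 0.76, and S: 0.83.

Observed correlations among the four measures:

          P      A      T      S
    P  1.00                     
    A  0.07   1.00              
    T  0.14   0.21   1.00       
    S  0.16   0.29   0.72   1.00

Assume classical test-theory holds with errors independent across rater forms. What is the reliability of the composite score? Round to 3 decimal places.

0.866

Var(P+A+T+S) = 4 + 2·[0.07 + 0.14 + 0.16 + 0.21 + 0.29 + 0.72] = 4 + 3.18 = 7.18.
With uncorrelated errors the cross-covariances are all true-score covariance, so they carry over unchanged; only the diagonal terms shrink to ρᵢσᵢ².
True-score variance = [0.73 + 0.72 + 0.76 + 0.83] + 3.18 = 3.04 + 3.18 = 6.22.
Reliability = 6.22 / 7.18 = 0.866.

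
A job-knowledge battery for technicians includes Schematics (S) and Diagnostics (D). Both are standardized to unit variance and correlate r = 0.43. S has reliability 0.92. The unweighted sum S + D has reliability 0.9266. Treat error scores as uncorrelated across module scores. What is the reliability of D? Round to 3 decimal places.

0.870

Var(S+D) = 2 + 2·0.43 = 2.860.
True-score variance = ρ_S + ρ_D + 2·0.43, so 0.9266 = (0.92 + ρ_D + 0.86) / 2.860.
ρ_D = 0.9266·2.860 − 0.92 − 0.86 = 0.870.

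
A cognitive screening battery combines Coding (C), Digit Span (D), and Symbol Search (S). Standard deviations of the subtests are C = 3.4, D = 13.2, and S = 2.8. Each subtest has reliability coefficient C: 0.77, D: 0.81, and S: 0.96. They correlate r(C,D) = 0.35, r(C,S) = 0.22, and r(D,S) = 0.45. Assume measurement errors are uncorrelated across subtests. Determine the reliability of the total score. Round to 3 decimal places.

0.863

Var(C+D+S) = 3.4² + 13.2² + 2.8² + 2·[3.4·13.2·0.35 + 3.4·2.8·0.22 + 13.2·2.8·0.45] = 193.64 + 68.8688 = 262.509.
Because errors are independent across components, Cov(Tᵢ,Tⱼ) = Cov(Xᵢ,Xⱼ); the off-diagonal part of the true-score variance is the same as above.
True-score variance = [3.4²·0.77 + 13.2²·0.81 + 2.8²·0.96] + 68.8688 = 157.562 + 68.8688 = 226.431.
Reliability = 226.431 / 262.509 = 0.863.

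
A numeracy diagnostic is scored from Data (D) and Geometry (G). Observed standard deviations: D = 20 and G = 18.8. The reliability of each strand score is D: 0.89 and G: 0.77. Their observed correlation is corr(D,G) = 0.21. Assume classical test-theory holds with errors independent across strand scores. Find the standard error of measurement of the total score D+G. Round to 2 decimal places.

11.19

Var(total) = 753.44 + 157.92 = 911.36.
True-score variance = 628.149 + 157.92 = 786.069, so reliability = 0.8625.
Error variance = 911.36 − 786.069 = 125.291; SEM = √125.291 = 11.19.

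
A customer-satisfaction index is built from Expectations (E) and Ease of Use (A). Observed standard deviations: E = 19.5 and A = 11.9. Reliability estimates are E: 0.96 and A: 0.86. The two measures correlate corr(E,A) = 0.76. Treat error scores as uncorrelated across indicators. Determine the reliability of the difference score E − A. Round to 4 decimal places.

Var(E−A) = 19.5² + 11.9² − 2·19.5·11.9·0.76 = 521.86 − 352.716 = 169.144.
With uncorrelated errors the cross-covariances are all true-score covariance, so they carry over unchanged; only the diagonal terms shrink to ρᵢσᵢ².
True-score variance = [19.5²·0.96 + 11.9²·0.86] − 352.716 = 486.825 − 352.716 = 134.109.
Reliability = 134.109 / 169.144 = 0.7929.

0.7929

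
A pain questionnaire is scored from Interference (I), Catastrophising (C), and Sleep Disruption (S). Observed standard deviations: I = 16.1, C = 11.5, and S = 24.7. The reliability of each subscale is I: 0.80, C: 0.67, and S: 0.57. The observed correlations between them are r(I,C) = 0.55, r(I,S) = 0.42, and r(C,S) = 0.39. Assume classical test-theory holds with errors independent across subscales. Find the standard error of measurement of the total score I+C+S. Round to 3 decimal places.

18.916

Var(total) = 1001.55 + 759.267 = 1760.82.
True-score variance = 643.727 + 759.267 = 1402.99, so reliability = 0.7968.
Error variance = 1760.82 − 1402.99 = 357.823; SEM = √357.823 = 18.916.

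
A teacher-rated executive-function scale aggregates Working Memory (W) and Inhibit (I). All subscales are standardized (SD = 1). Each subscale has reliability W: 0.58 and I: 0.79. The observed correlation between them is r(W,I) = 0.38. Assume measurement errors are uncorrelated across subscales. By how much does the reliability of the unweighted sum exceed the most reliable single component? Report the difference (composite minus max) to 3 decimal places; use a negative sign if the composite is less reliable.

-0.018

Var(sum) = 2 + 0.76 = 2.76; true-score variance = 1.37 + 0.76 = 2.13; composite reliability = 0.7717.
Max component reliability = 0.7900.
Difference = 0.7717 − 0.7900 = -0.018.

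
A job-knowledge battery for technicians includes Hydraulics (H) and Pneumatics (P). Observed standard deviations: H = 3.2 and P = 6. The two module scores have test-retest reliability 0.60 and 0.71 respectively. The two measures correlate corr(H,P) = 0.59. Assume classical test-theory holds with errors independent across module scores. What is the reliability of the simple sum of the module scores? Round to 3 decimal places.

Var(H+P) = 3.2² + 6² + 2·[3.2·6·0.59] = 46.24 + 22.656 = 68.896.
Because errors are independent across components, Cov(Tᵢ,Tⱼ) = Cov(Xᵢ,Xⱼ); the off-diagonal part of the true-score variance is the same as above.
True-score variance = [3.2²·0.60 + 6²·0.71] + 22.656 = 31.704 + 22.656 = 54.36.
Reliability = 54.36 / 68.896 = 0.789.

0.789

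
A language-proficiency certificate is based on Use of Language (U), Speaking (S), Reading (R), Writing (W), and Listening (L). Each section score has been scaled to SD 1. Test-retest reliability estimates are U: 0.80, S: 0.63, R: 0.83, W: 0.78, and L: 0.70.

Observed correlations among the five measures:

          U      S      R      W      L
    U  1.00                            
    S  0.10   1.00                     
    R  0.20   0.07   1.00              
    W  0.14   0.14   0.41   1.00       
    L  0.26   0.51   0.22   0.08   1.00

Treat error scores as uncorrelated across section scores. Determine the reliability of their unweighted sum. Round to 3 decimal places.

Var(U+S+R+W+L) = 5 + 2·[0.10 + 0.20 + 0.14 + 0.26 + 0.07 + 0.14 + 0.51 + 0.41 + 0.22 + 0.08] = 5 + 4.26 = 9.26.
Under uncorrelated errors the observed covariances equal the true-score covariances, so only the own-variance terms attenuate.
True-score variance = [0.80 + 0.63 + 0.83 + 0.78 + 0.70] + 4.26 = 3.74 + 4.26 = 8.
Reliability = 8 / 9.26 = 0.864.

0.864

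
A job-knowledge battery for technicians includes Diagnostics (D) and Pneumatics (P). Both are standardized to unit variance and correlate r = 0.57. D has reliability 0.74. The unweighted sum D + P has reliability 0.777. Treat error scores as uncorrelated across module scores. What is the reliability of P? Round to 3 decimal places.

0.560

Var(D+P) = 2 + 2·0.57 = 3.140.
True-score variance = ρ_D + ρ_P + 2·0.57, so 0.777 = (0.74 + ρ_P + 1.14) / 3.140.
ρ_P = 0.777·3.140 − 0.74 − 1.14 = 0.560.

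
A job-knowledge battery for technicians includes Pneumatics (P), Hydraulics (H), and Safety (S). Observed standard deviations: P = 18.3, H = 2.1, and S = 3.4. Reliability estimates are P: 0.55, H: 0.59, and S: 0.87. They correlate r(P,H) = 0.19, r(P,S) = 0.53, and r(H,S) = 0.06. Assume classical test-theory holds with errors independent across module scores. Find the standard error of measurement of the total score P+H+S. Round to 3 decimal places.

Var(total) = 350.86 + 81.4134 = 432.273.
True-score variance = 196.849 + 81.4134 = 278.262, so reliability = 0.6437.
Error variance = 432.273 − 278.262 = 154.011; SEM = √154.011 = 12.410.

12.410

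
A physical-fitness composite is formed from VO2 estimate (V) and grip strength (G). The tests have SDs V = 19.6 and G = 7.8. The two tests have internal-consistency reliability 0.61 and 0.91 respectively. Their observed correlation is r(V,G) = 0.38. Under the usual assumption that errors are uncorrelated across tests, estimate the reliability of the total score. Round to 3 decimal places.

0.723

Var(V+G) = 19.6² + 7.8² + 2·[19.6·7.8·0.38] = 445 + 116.189 = 561.189.
Because errors are independent across components, Cov(Tᵢ,Tⱼ) = Cov(Xᵢ,Xⱼ); the off-diagonal part of the true-score variance is the same as above.
True-score variance = [19.6²·0.61 + 7.8²·0.91] + 116.189 = 289.702 + 116.189 = 405.891.
Reliability = 405.891 / 561.189 = 0.723.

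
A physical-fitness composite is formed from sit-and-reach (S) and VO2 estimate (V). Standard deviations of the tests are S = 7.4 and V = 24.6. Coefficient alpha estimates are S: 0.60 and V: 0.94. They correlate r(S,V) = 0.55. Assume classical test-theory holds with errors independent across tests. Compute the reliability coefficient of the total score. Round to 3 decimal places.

Var(S+V) = 7.4² + 24.6² + 2·[7.4·24.6·0.55] = 659.92 + 200.244 = 860.164.
Under uncorrelated errors the observed covariances equal the true-score covariances, so only the own-variance terms attenuate.
True-score variance = [7.4²·0.60 + 24.6²·0.94] + 200.244 = 601.706 + 200.244 = 801.95.
Reliability = 801.95 / 860.164 = 0.932.

0.932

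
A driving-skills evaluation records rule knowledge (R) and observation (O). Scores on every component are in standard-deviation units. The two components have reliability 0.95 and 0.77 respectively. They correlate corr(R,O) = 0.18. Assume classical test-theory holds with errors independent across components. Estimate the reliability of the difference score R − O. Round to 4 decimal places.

0.8293

Var(R−O) = 1 + 1 − 2·0.18 = 2 − 0.36 = 1.64.
With uncorrelated errors the cross-covariances are all true-score covariance, so they carry over unchanged; only the diagonal terms shrink to ρᵢσᵢ².
True-score variance = [0.95 + 0.77] − 0.36 = 1.72 − 0.36 = 1.36.
Reliability = 1.36 / 1.64 = 0.8293.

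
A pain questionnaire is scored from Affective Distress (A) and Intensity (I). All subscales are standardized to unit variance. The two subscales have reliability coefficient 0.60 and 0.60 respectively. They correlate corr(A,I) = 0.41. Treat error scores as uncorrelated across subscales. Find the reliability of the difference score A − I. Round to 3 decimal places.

Var(A−I) = 1 + 1 − 2·0.41 = 2 − 0.82 = 1.18.
Because errors are independent across components, Cov(Tᵢ,Tⱼ) = Cov(Xᵢ,Xⱼ); the off-diagonal part of the true-score variance is the same as above.
True-score variance = [0.60 + 0.60] − 0.82 = 1.2 − 0.82 = 0.38.
Reliability = 0.38 / 1.18 = 0.322.

0.322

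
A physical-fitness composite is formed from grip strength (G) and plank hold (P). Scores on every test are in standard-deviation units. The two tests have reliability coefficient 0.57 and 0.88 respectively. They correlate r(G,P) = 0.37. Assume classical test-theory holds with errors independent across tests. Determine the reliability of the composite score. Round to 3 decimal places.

Var(G+P) = 2 + 2·[0.37] = 2 + 0.74 = 2.74.
With uncorrelated errors the cross-covariances are all true-score covariance, so they carry over unchanged; only the diagonal terms shrink to ρᵢσᵢ².
True-score variance = [0.57 + 0.88] + 0.74 = 1.45 + 0.74 = 2.19.
Reliability = 2.19 / 2.74 = 0.799.

0.799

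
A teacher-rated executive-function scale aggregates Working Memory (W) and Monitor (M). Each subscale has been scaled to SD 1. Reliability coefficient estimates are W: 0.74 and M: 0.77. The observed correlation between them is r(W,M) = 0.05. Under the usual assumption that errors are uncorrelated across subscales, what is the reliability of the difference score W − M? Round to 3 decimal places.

Var(W−M) = 1 + 1 − 2·0.05 = 2 − 0.1 = 1.9.
Under uncorrelated errors the observed covariances equal the true-score covariances, so only the own-variance terms attenuate.
True-score variance = [0.74 + 0.77] − 0.1 = 1.51 − 0.1 = 1.41.
Reliability = 1.41 / 1.9 = 0.742.

0.742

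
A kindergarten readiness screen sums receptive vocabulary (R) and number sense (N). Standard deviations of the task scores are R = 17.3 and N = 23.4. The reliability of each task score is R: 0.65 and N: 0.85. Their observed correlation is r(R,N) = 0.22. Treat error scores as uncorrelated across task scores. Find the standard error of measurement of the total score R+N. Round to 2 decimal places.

Var(total) = 846.85 + 178.121 = 1024.97.
True-score variance = 659.964 + 178.121 = 838.085, so reliability = 0.8177.
Error variance = 1024.97 − 838.085 = 186.885; SEM = √186.885 = 13.67.

13.67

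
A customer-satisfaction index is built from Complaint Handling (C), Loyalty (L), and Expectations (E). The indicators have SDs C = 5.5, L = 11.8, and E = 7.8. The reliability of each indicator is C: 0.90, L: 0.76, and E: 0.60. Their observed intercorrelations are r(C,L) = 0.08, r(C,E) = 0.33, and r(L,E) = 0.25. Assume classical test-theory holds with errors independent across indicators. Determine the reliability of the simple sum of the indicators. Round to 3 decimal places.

Var(C+L+E) = 5.5² + 11.8² + 7.8² + 2·[5.5·11.8·0.08 + 5.5·7.8·0.33 + 11.8·7.8·0.25] = 230.33 + 84.718 = 315.048.
With uncorrelated errors the cross-covariances are all true-score covariance, so they carry over unchanged; only the diagonal terms shrink to ρᵢσᵢ².
True-score variance = [5.5²·0.90 + 11.8²·0.76 + 7.8²·0.60] + 84.718 = 169.551 + 84.718 = 254.269.
Reliability = 254.269 / 315.048 = 0.807.

0.807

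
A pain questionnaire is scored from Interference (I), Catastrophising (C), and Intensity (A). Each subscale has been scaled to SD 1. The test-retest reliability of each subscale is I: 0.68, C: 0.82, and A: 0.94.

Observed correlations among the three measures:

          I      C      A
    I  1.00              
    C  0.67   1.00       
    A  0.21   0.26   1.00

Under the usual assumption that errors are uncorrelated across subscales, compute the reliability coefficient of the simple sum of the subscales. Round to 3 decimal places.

Var(I+C+A) = 3 + 2·[0.67 + 0.21 + 0.26] = 3 + 2.28 = 5.28.
Under uncorrelated errors the observed covariances equal the true-score covariances, so only the own-variance terms attenuate.
True-score variance = [0.68 + 0.82 + 0.94] + 2.28 = 2.44 + 2.28 = 4.72.
Reliability = 4.72 / 5.28 = 0.894.

0.894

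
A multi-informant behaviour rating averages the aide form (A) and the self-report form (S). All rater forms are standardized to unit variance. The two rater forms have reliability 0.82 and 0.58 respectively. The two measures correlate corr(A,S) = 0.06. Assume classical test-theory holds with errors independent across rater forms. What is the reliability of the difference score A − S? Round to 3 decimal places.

Var(A−S) = 1 + 1 − 2·0.06 = 2 − 0.12 = 1.88.
Under uncorrelated errors the observed covariances equal the true-score covariances, so only the own-variance terms attenuate.
True-score variance = [0.82 + 0.58] − 0.12 = 1.4 − 0.12 = 1.28.
Reliability = 1.28 / 1.88 = 0.681.

0.681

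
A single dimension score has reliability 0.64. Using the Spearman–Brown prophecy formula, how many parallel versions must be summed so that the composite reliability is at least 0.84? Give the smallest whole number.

3

k ≥ ρ*(1−ρ₁)/(ρ₁(1−ρ*)) = 0.84·0.36 / (0.64·0.16) = 2.953.
Smallest integer k = 3.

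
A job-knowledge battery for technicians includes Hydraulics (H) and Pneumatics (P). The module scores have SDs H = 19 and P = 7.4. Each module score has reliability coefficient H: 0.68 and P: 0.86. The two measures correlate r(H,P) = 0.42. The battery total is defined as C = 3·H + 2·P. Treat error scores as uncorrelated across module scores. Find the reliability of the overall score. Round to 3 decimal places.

0.744

Var(C) = 3²·19² + 2²·7.4² + 2·[6·19·7.4·0.42] = 3468.04 + 708.624 = 4176.66.
Under uncorrelated errors the observed covariances equal the true-score covariances, so only the own-variance terms attenuate.
True-score variance = [3²·19²·0.68 + 2²·7.4²·0.86] + 708.624 = 2397.69 + 708.624 = 3106.32.
Reliability = 3106.32 / 4176.66 = 0.744.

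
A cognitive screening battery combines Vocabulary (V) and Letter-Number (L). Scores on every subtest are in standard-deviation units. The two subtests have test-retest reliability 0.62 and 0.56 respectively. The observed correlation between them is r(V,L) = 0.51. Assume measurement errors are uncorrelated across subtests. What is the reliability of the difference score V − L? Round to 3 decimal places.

0.163

Var(V−L) = 1 + 1 − 2·0.51 = 2 − 1.02 = 0.98.
Because errors are independent across components, Cov(Tᵢ,Tⱼ) = Cov(Xᵢ,Xⱼ); the off-diagonal part of the true-score variance is the same as above.
True-score variance = [0.62 + 0.56] − 1.02 = 1.18 − 1.02 = 0.16.
Reliability = 0.16 / 0.98 = 0.163.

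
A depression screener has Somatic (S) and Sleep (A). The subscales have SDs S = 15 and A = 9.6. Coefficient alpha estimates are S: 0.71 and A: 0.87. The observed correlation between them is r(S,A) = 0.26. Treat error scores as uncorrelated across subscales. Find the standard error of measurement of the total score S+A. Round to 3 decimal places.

Var(total) = 317.16 + 74.88 = 392.04.
True-score variance = 239.929 + 74.88 = 314.809, so reliability = 0.8030.
Error variance = 392.04 − 314.809 = 77.2308; SEM = √77.2308 = 8.788.

8.788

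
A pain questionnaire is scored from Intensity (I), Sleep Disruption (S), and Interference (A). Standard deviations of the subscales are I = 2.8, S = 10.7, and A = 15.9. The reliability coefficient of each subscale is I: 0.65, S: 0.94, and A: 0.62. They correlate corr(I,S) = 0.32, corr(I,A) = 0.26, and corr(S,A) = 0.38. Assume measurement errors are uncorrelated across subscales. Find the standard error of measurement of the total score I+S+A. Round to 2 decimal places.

Var(total) = 375.14 + 171.624 = 546.764.
True-score variance = 269.459 + 171.624 = 441.082, so reliability = 0.8067.
Error variance = 546.764 − 441.082 = 105.681; SEM = √105.681 = 10.28.

10.28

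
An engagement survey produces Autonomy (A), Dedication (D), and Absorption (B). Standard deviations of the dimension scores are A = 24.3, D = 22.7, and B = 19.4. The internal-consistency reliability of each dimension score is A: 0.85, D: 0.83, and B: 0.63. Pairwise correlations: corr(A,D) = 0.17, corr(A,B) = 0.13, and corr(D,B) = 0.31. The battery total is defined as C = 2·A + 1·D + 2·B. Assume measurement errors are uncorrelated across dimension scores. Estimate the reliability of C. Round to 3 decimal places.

0.828

Var(C) = 2²·24.3² + 22.7² + 2²·19.4² + 2·[2·24.3·22.7·0.17 + 4·24.3·19.4·0.13 + 2·22.7·19.4·0.31] = 4382.69 + 1411.44 = 5794.13.
Because errors are independent across components, Cov(Tᵢ,Tⱼ) = Cov(Xᵢ,Xⱼ); the off-diagonal part of the true-score variance is the same as above.
True-score variance = [2²·24.3²·0.85 + 22.7²·0.83 + 2²·19.4²·0.63] + 1411.44 = 3383.78 + 1411.44 = 4795.23.
Reliability = 4795.23 / 5794.13 = 0.828.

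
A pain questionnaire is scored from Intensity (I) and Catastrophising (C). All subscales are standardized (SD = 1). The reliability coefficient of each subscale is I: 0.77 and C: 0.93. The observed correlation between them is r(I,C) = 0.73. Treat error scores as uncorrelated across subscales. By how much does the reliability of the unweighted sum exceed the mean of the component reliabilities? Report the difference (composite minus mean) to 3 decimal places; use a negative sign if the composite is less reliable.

Var(sum) = 2 + 1.46 = 3.46; true-score variance = 1.7 + 1.46 = 3.16; composite reliability = 0.9133.
Mean component reliability = 0.8500.
Difference = 0.9133 − 0.8500 = 0.063.

0.063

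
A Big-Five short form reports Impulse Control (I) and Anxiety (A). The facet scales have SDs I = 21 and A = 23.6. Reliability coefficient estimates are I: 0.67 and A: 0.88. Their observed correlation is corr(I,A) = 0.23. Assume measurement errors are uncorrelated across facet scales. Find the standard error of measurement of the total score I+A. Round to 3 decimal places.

14.573

Var(total) = 997.96 + 227.976 = 1225.94.
True-score variance = 785.595 + 227.976 = 1013.57, so reliability = 0.8268.
Error variance = 1225.94 − 1013.57 = 212.365; SEM = √212.365 = 14.573.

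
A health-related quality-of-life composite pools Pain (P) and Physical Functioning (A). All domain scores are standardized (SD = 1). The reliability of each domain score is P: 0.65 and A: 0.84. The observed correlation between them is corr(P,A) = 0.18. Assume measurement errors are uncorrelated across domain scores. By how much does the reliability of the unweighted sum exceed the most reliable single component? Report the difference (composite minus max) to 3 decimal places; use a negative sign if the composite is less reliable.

-0.056

Var(sum) = 2 + 0.36 = 2.36; true-score variance = 1.49 + 0.36 = 1.85; composite reliability = 0.7839.
Max component reliability = 0.8400.
Difference = 0.7839 − 0.8400 = -0.056.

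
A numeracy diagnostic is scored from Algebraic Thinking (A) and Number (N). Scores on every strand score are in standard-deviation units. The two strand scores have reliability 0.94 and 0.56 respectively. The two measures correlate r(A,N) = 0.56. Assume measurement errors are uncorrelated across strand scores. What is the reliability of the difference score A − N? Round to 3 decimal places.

Var(A−N) = 1 + 1 − 2·0.56 = 2 − 1.12 = 0.88.
Under uncorrelated errors the observed covariances equal the true-score covariances, so only the own-variance terms attenuate.
True-score variance = [0.94 + 0.56] − 1.12 = 1.5 − 1.12 = 0.38.
Reliability = 0.38 / 0.88 = 0.432.

0.432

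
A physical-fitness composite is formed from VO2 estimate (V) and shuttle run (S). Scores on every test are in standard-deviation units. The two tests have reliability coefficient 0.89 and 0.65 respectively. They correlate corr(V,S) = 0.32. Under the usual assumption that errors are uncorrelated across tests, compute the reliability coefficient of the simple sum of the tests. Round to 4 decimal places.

Var(V+S) = 2 + 2·[0.32] = 2 + 0.64 = 2.64.
Because errors are independent across components, Cov(Tᵢ,Tⱼ) = Cov(Xᵢ,Xⱼ); the off-diagonal part of the true-score variance is the same as above.
True-score variance = [0.89 + 0.65] + 0.64 = 1.54 + 0.64 = 2.18.
Reliability = 2.18 / 2.64 = 0.8258.

0.8258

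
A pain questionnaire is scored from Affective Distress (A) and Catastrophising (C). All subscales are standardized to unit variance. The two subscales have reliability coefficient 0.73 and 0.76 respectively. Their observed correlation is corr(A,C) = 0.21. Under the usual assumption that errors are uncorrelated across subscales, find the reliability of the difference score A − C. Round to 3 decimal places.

Var(A−C) = 1 + 1 − 2·0.21 = 2 − 0.42 = 1.58.
Because errors are independent across components, Cov(Tᵢ,Tⱼ) = Cov(Xᵢ,Xⱼ); the off-diagonal part of the true-score variance is the same as above.
True-score variance = [0.73 + 0.76] − 0.42 = 1.49 − 0.42 = 1.07.
Reliability = 1.07 / 1.58 = 0.677.

0.677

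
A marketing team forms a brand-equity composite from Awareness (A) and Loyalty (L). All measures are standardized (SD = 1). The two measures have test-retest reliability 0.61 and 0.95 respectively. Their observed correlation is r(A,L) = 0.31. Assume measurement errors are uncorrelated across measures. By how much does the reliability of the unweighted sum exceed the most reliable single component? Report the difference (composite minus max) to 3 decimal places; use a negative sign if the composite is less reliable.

Var(sum) = 2 + 0.62 = 2.62; true-score variance = 1.56 + 0.62 = 2.18; composite reliability = 0.8321.
Max component reliability = 0.9500.
Difference = 0.8321 − 0.9500 = -0.118.

-0.118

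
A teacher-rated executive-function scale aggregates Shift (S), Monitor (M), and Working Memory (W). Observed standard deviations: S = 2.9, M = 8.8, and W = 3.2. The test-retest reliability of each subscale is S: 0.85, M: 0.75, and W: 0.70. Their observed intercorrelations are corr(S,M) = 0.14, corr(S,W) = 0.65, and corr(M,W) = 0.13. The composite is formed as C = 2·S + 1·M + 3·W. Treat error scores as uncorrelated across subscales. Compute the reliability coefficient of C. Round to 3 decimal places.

Var(C) = 2²·2.9² + 8.8² + 3²·3.2² + 2·[2·2.9·8.8·0.14 + 6·2.9·3.2·0.65 + 3·8.8·3.2·0.13] = 203.24 + 108.64 = 311.88.
With uncorrelated errors the cross-covariances are all true-score covariance, so they carry over unchanged; only the diagonal terms shrink to ρᵢσᵢ².
True-score variance = [2²·2.9²·0.85 + 8.8²·0.75 + 3²·3.2²·0.70] + 108.64 = 151.186 + 108.64 = 259.826.
Reliability = 259.826 / 311.88 = 0.833.

0.833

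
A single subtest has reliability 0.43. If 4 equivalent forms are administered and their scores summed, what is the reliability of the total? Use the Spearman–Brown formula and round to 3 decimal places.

ρ_k = kρ / (1 + (k−1)ρ) = 4·0.43 / (1 + 3·0.43) = 1.720 / 2.290 = 0.751.

0.751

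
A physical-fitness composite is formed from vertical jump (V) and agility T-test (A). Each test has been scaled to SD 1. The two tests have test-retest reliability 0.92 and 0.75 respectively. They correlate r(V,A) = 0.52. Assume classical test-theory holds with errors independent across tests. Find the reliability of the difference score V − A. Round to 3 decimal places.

0.656

Var(V−A) = 1 + 1 − 2·0.52 = 2 − 1.04 = 0.96.
Under uncorrelated errors the observed covariances equal the true-score covariances, so only the own-variance terms attenuate.
True-score variance = [0.92 + 0.75] − 1.04 = 1.67 − 1.04 = 0.63.
Reliability = 0.63 / 0.96 = 0.656.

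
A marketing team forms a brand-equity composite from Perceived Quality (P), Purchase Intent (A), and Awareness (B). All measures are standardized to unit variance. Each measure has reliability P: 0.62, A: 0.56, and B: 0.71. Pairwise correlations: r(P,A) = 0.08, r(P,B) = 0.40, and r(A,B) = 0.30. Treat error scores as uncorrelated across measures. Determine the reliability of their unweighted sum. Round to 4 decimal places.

0.7566

Var(P+A+B) = 3 + 2·[0.08 + 0.40 + 0.30] = 3 + 1.56 = 4.56.
With uncorrelated errors the cross-covariances are all true-score covariance, so they carry over unchanged; only the diagonal terms shrink to ρᵢσᵢ².
True-score variance = [0.62 + 0.56 + 0.71] + 1.56 = 1.89 + 1.56 = 3.45.
Reliability = 3.45 / 4.56 = 0.7566.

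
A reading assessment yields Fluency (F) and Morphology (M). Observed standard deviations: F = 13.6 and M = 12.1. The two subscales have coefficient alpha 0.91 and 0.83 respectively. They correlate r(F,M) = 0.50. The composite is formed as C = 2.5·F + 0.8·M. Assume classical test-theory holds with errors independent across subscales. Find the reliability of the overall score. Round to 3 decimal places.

0.924

Var(C) = 2.5²·13.6² + 0.8²·12.1² + 2·[2·13.6·12.1·0.50] = 1249.7 + 329.12 = 1578.82.
Because errors are independent across components, Cov(Tᵢ,Tⱼ) = Cov(Xᵢ,Xⱼ); the off-diagonal part of the true-score variance is the same as above.
True-score variance = [2.5²·13.6²·0.91 + 0.8²·12.1²·0.83] + 329.12 = 1129.73 + 329.12 = 1458.85.
Reliability = 1458.85 / 1578.82 = 0.924.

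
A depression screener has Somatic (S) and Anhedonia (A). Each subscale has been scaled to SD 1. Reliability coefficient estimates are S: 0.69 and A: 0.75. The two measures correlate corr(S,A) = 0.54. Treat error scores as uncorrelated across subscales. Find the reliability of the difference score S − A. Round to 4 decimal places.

0.3913

Var(S−A) = 1 + 1 − 2·0.54 = 2 − 1.08 = 0.92.
Under uncorrelated errors the observed covariances equal the true-score covariances, so only the own-variance terms attenuate.
True-score variance = [0.69 + 0.75] − 1.08 = 1.44 − 1.08 = 0.36.
Reliability = 0.36 / 0.92 = 0.3913.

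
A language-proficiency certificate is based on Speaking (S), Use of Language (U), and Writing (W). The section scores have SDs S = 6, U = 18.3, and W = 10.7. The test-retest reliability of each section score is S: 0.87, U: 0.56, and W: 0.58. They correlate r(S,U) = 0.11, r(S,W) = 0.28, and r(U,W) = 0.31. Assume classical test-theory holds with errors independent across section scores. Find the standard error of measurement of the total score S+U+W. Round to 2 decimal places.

Var(total) = 485.38 + 181.51 = 666.89.
True-score variance = 285.263 + 181.51 = 466.773, so reliability = 0.6999.
Error variance = 666.89 − 466.773 = 200.117; SEM = √200.117 = 14.15.

14.15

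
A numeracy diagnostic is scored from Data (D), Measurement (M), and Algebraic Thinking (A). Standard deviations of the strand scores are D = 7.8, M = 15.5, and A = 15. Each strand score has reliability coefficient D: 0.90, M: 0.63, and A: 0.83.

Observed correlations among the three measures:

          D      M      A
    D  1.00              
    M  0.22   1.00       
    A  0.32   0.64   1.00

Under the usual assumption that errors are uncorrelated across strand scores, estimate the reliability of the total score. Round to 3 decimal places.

0.860

Var(D+M+A) = 7.8² + 15.5² + 15² + 2·[7.8·15.5·0.22 + 7.8·15·0.32 + 15.5·15·0.64] = 526.09 + 425.676 = 951.766.
Under uncorrelated errors the observed covariances equal the true-score covariances, so only the own-variance terms attenuate.
True-score variance = [7.8²·0.90 + 15.5²·0.63 + 15²·0.83] + 425.676 = 392.863 + 425.676 = 818.54.
Reliability = 818.54 / 951.766 = 0.860.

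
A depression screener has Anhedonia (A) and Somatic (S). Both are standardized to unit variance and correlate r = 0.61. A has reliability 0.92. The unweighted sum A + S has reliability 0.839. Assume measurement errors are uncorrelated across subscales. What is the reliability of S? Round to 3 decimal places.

0.562

Var(A+S) = 2 + 2·0.61 = 3.220.
True-score variance = ρ_A + ρ_S + 2·0.61, so 0.839 = (0.92 + ρ_S + 1.22) / 3.220.
ρ_S = 0.839·3.220 − 0.92 − 1.22 = 0.562.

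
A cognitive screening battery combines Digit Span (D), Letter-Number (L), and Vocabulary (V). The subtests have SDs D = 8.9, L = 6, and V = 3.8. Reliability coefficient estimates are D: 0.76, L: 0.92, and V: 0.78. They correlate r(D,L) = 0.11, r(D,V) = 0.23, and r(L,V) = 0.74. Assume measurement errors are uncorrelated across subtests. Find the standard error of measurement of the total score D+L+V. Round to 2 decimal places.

5.01

Var(total) = 129.65 + 61.0492 = 190.699.
True-score variance = 104.583 + 61.0492 = 165.632, so reliability = 0.8686.
Error variance = 190.699 − 165.632 = 25.0672; SEM = √25.0672 = 5.01.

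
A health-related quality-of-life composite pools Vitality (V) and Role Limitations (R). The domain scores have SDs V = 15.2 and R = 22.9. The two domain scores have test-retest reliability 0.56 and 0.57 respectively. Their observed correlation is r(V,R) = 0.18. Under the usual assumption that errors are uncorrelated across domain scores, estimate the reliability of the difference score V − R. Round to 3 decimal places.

Var(V−R) = 15.2² + 22.9² − 2·15.2·22.9·0.18 = 755.45 − 125.309 = 630.141.
Under uncorrelated errors the observed covariances equal the true-score covariances, so only the own-variance terms attenuate.
True-score variance = [15.2²·0.56 + 22.9²·0.57] − 125.309 = 428.296 − 125.309 = 302.987.
Reliability = 302.987 / 630.141 = 0.481.

0.481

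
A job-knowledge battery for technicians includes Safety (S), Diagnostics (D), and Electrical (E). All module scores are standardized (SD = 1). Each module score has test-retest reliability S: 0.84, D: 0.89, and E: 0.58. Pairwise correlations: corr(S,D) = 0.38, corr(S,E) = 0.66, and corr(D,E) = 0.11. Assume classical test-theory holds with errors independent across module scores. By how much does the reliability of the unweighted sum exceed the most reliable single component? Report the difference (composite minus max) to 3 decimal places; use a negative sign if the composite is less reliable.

Var(sum) = 3 + 2.3 = 5.3; true-score variance = 2.31 + 2.3 = 4.61; composite reliability = 0.8698.
Max component reliability = 0.8900.
Difference = 0.8698 − 0.8900 = -0.020.

-0.020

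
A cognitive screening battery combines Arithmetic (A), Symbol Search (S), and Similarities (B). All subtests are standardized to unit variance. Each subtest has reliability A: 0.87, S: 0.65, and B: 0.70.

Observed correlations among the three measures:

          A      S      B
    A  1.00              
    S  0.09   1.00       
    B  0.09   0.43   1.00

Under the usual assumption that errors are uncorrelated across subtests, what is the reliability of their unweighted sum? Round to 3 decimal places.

0.815

Var(A+S+B) = 3 + 2·[0.09 + 0.09 + 0.43] = 3 + 1.22 = 4.22.
Under uncorrelated errors the observed covariances equal the true-score covariances, so only the own-variance terms attenuate.
True-score variance = [0.87 + 0.65 + 0.70] + 1.22 = 2.22 + 1.22 = 3.44.
Reliability = 3.44 / 4.22 = 0.815.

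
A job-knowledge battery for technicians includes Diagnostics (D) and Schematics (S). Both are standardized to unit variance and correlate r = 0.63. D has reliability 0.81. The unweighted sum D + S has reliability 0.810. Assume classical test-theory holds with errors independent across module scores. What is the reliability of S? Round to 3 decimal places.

Var(D+S) = 2 + 2·0.63 = 3.260.
True-score variance = ρ_D + ρ_S + 2·0.63, so 0.810 = (0.81 + ρ_S + 1.26) / 3.260.
ρ_S = 0.810·3.260 − 0.81 − 1.26 = 0.571.

0.571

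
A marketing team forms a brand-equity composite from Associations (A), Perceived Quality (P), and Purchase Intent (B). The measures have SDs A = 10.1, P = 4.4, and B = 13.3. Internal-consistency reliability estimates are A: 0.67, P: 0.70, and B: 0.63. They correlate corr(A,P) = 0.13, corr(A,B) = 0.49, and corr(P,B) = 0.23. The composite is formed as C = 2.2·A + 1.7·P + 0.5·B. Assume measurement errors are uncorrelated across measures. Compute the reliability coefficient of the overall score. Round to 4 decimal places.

0.7564

Var(C) = 2.2²·10.1² + 1.7²·4.4² + 0.5²·13.3² + 2·[3.74·10.1·4.4·0.13 + 1.1·10.1·13.3·0.49 + 0.85·4.4·13.3·0.23] = 593.901 + 210.903 = 804.804.
Because errors are independent across components, Cov(Tᵢ,Tⱼ) = Cov(Xᵢ,Xⱼ); the off-diagonal part of the true-score variance is the same as above.
True-score variance = [2.2²·10.1²·0.67 + 1.7²·4.4²·0.70 + 0.5²·13.3²·0.63] + 210.903 = 397.823 + 210.903 = 608.726.
Reliability = 608.726 / 804.804 = 0.7564.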